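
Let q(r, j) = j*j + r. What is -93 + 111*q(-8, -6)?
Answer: 3015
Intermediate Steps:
q(r, j) = r + j² (q(r, j) = j² + r = r + j²)
-93 + 111*q(-8, -6) = -93 + 111*(-8 + (-6)²) = -93 + 111*(-8 + 36) = -93 + 111*28 = -93 + 3108 = 3015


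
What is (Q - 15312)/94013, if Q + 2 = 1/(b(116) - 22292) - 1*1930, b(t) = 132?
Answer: -382127041/2083328080 ≈ -0.18342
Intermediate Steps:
Q = -42813121/22160 (Q = -2 + (1/(132 - 22292) - 1*1930) = -2 + (1/(-22160) - 1930) = -2 + (-1/22160 - 1930) = -2 - 42768801/22160 = -42813121/22160 ≈ -1932.0)
(Q - 15312)/94013 = (-42813121/22160 - 15312)/94013 = -382127041/22160*1/94013 = -382127041/2083328080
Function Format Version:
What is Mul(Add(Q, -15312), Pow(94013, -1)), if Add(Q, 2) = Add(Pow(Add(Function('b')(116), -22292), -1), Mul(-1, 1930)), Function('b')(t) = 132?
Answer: Rational(-382127041, 2083328080) ≈ -0.18342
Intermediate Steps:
Q = Rational(-42813121, 22160) (Q = Add(-2, Add(Pow(Add(132, -22292), -1), Mul(-1, 1930))) = Add(-2, Add(Pow(-22160, -1), -1930)) = Add(-2, Add(Rational(-1, 22160), -1930)) = Add(-2, Rational(-42768801, 22160)) = Rational(-42813121, 22160) ≈ -1932.0)
Mul(Add(Q, -15312), Pow(94013, -1)) = Mul(Add(Rational(-42813121, 22160), -15312), Pow(94013, -1)) = Mul(Rational(-382127041, 22160), Rational(1, 94013)) = Rational(-382127041, 2083328080)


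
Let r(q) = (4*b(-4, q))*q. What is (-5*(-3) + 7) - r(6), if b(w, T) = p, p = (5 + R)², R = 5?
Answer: -2378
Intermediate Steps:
p = 100 (p = (5 + 5)² = 10² = 100)
b(w, T) = 100
r(q) = 400*q (r(q) = (4*100)*q = 400*q)
(-5*(-3) + 7) - r(6) = (-5*(-3) + 7) - 400*6 = (15 + 7) - 1*2400 = 22 - 2400 = -2378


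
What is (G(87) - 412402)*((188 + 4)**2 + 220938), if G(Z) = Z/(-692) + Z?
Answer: -36778299758367/346 ≈ -1.0630e+11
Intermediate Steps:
G(Z) = 691*Z/692 (G(Z) = -Z/692 + Z = 691*Z/692)
(G(87) - 412402)*((188 + 4)**2 + 220938) = ((691/692)*87 - 412402)*((188 + 4)**2 + 220938) = (60117/692 - 412402)*(192**2 + 220938) = -285322067*(36864 + 220938)/692 = -285322067/692*257802 = -36778299758367/346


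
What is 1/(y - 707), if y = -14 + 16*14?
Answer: -1/497 ≈ -0.0020121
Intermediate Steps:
y = 210 (y = -14 + 224 = 210)
1/(y - 707) = 1/(210 - 707) = 1/(-497) = -1/497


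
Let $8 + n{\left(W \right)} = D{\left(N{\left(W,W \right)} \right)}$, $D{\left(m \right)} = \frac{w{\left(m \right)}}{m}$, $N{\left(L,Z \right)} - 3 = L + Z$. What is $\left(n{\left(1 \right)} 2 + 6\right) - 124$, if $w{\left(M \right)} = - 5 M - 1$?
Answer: $- \frac{722}{5} \approx -144.4$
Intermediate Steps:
$w{\left(M \right)} = -1 - 5 M$
$N{\left(L,Z \right)} = 3 + L + Z$ ($N{\left(L,Z \right)} = 3 + \left(L + Z\right) = 3 + L + Z$)
$D{\left(m \right)} = \frac{-1 - 5 m}{m}$
$n{\left(W \right)} = -13 - \frac{1}{3 + 2 W}$ ($n{\left(W \right)} = -8 - \left(5 + \frac{1}{3 + W + W}\right) = -8 - \left(5 + \frac{1}{3 + 2 W}\right) = -13 - \frac{1}{3 + 2 W}$)
$\left(n{\left(1 \right)} 2 + 6\right) - 124 = \left(\frac{2 \left(-20 - 13\right)}{3 + 2 \cdot 1} \cdot 2 + 6\right) - 124 = \left(\frac{2 \left(-20 - 13\right)}{3 + 2} \cdot 2 + 6\right) - 124 = \left(2 \cdot \frac{1}{5} \left(-33\right) 2 + 6\right) - 124 = \left(\left(- \frac{66}{5}\right) 2 + 6\right) - 124 = \left(- \frac{132}{5} + 6\right) - 124 = - \frac{102}{5} - 124 = - \frac{722}{5}$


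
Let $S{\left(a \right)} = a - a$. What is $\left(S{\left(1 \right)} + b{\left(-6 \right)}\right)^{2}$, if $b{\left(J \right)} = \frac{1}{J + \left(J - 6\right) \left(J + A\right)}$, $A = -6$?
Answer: $\frac{1}{19044} \approx 5.251 \cdot 10^{-5}$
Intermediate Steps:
$S{\left(a \right)} = 0$
$b{\left(J \right)} = \frac{1}{J + \left(-6 + J\right)^{2}}$ ($b{\left(J \right)} = \frac{1}{J + \left(J - 6\right) \left(J - 6\right)} = \frac{1}{J + \left(-6 + J\right) \left(-6 + J\right)} = \frac{1}{J + \left(-6 + J\right)^{2}}$)
$\left(S{\left(1 \right)} + b{\left(-6 \right)}\right)^{2} = \left(0 + \frac{1}{36 + \left(-6\right)^{2} - -66}\right)^{2} = \left(0 + \frac{1}{36 + 36 + 66}\right)^{2} = \left(0 + \frac{1}{138}\right)^{2} = \left(\frac{1}{138}\right)^{2} = \frac{1}{19044}$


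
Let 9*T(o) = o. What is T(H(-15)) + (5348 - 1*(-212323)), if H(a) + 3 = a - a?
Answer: 653012/3 ≈ 2.1767e+5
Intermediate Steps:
H(a) = -3 (H(a) = -3 + (a - a) = -3 + 0 = -3)
T(o) = o/9
T(H(-15)) + (5348 - 1*(-212323)) = (1/9)*(-3) + (5348 - 1*(-212323)) = -1/3 + (5348 + 212323) = -1/3 + 217671 = 653012/3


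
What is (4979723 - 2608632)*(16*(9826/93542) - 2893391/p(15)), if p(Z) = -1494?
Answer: 321150596682626983/69875874 ≈ 4.5960e+9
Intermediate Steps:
(4979723 - 2608632)*(16*(9826/93542) - 2893391/p(15)) = (4979723 - 2608632)*(16*(9826/93542) - 2893391/(-1494)) = 2371091*(16*(9826*(1/93542)) - 2893391*(-1/1494)) = 2371091*(16*(4913/46771) + 2893391/1494) = 2371091*(78608/46771 + 2893391/1494) = 2371091*(135444230813/69875874) = 321150596682626983/69875874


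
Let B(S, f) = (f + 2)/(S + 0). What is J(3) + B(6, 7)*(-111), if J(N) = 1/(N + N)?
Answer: -499/3 ≈ -166.33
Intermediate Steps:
B(S, f) = (2 + f)/S
J(N) = 1/(2*N)
J(3) + B(6, 7)*(-111) = (1/2)/3 + ((2 + 7)/6)*(-111) = (1/2)*(1/3) + ((1/6)*9)*(-111) = 1/6 + (3/2)*(-111) = 1/6 - 333/2 = -499/3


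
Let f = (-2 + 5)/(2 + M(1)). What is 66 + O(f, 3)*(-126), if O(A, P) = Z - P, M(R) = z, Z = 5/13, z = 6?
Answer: 5142/13 ≈ 395.54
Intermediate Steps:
Z = 5/13 (Z = 5*(1/13) = 5/13 ≈ 0.38462)
M(R) = 6
f = 3/8 (f = (-2 + 5)/(2 + 6) = 3/8 ≈ 0.37500)
O(A, P) = 5/13 - P
66 + O(f, 3)*(-126) = 66 + (5/13 - 1*3)*(-126) = 66 + (5/13 - 3)*(-126) = 66 - 34/13*(-126) = 66 + 4284/13 = 5142/13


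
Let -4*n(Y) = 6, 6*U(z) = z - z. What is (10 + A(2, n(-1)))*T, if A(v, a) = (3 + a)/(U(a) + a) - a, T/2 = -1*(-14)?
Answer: 294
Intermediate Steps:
U(z) = 0 (U(z) = (z - z)/6 = (⅙)*0 = 0)
n(Y) = -3/2 (n(Y) = -¼*6 = -3/2)
T = 28 (T = 2*(-1*(-14)) = 2*14 = 28)
A(v, a) = -a + (3 + a)/a (A(v, a) = (3 + a)/(0 + a) - a = (3 + a)/a - a = -a + (3 + a)/a)
(10 + A(2, n(-1)))*T = (10 + (1 - 1*(-3/2) + 3/(-3/2)))*28 = (10 + (1 + 3/2 + 3*(-⅔)))*28 = (10 + (1 + 3/2 - 2))*28 = (10 + ½)*28 = (21/2)*28 = 294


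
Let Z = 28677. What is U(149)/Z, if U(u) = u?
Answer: 149/28677 ≈ 0.0051958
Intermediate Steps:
U(149)/Z = 149/28677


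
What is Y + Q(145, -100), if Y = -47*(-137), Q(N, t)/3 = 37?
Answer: 6550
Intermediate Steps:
Q(N, t) = 111 (Q(N, t) = 3*37 = 111)
Y = 6439
Y + Q(145, -100) = 6439 + 111 = 6550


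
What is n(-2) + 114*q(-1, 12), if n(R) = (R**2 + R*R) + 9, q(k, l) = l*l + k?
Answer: 16319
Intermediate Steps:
q(k, l) = k + l**2 (q(k, l) = l**2 + k = k + l**2)
n(R) = 9 + 2*R**2 (n(R) = (R**2 + R**2) + 9 = 2*R**2 + 9 = 9 + 2*R**2)
n(-2) + 114*q(-1, 12) = (9 + 2*(-2)**2) + 114*(-1 + 12**2) = (9 + 2*4) + 114*(-1 + 144) = (9 + 8) + 114*143 = 17 + 16302 = 16319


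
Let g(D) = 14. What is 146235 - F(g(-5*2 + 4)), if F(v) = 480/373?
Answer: 54545175/373 ≈ 1.4623e+5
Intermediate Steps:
F(v) = 480/373 (F(v) = 480*(1/373) = 480/373)
146235 - F(g(-5*2 + 4)) = 146235 - 1*480/373 = 146235 - 480/373 = 54545175/373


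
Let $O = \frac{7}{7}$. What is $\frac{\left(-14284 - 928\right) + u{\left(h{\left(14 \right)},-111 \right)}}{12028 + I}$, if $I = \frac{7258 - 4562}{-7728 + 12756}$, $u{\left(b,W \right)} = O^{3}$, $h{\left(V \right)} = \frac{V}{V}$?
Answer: $- \frac{19120227}{15119870} \approx -1.2646$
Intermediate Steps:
$h{\left(V \right)} = 1$
$O = 1$ ($O = 7 \cdot \frac{1}{7} = 1$)
$u{\left(b,W \right)} = 1$ ($u{\left(b,W \right)} = 1^{3} = 1$)
$I = \frac{674}{1257}$ ($I = \frac{2696}{5028} = 2696 \cdot \frac{1}{5028} = \frac{674}{1257} \approx 0.5362$)
$\frac{\left(-14284 - 928\right) + u{\left(h{\left(14 \right)},-111 \right)}}{12028 + I} = \frac{\left(-14284 - 928\right) + 1}{12028 + \frac{674}{1257}} = \frac{\left(-14284 - 928\right) + 1}{\frac{15119870}{1257}} = \left(-15212 + 1\right) \frac{1257}{15119870} = \left(-15211\right) \frac{1257}{15119870} = - \frac{19120227}{15119870}$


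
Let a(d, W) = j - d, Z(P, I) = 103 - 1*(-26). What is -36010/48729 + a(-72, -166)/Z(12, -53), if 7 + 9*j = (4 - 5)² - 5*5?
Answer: -3913939/18858123 ≈ -0.20755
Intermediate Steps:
Z(P, I) = 129 (Z(P, I) = 103 + 26 = 129)
j = -31/9 (j = -7/9 + ((4 - 5)² - 5*5)/9 = -7/9 + ((-1)² - 25)/9 = -7/9 + (1 - 25)/9 = -7/9 + (⅑)*(-24) = -7/9 - 8/3 = -31/9 ≈ -3.4444)
a(d, W) = -31/9 - d
-36010/48729 + a(-72, -166)/Z(12, -53) = -36010/48729 + (-31/9 - 1*(-72))/129 = -36010*1/48729 + (-31/9 + 72)*(1/129) = -36010/48729 + (617/9)*(1/129) = -36010/48729 + 617/1161 = -3913939/18858123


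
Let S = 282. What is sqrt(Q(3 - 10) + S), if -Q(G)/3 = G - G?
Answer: sqrt(282) ≈ 16.793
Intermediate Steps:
Q(G) = 0 (Q(G) = -3*(G - G) = -3*0 = 0)
sqrt(Q(3 - 10) + S) = sqrt(0 + 282) = sqrt(282)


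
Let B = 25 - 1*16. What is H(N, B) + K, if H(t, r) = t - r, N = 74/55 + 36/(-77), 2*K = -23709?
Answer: -9134219/770 ≈ -11863.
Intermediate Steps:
B = 9 (B = 25 - 16 = 9)
K = -23709/2 (K = (½)*(-23709) = -23709/2 ≈ -11855.)
N = 338/385 (N = 74*(1/55) + 36*(-1/77) = 74/55 - 36/77 = 338/385 ≈ 0.87792)
H(N, B) + K = (338/385 - 1*9) - 23709/2 = (338/385 - 9) - 23709/2 = -3127/385 - 23709/2 = -9134219/770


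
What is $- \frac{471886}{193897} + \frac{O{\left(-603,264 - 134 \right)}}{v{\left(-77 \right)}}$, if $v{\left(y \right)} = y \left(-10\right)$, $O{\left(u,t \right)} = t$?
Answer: $- \frac{3074051}{1357279} \approx -2.2649$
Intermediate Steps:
$v{\left(y \right)} = - 10 y$
$- \frac{471886}{193897} + \frac{O{\left(-603,264 - 134 \right)}}{v{\left(-77 \right)}} = - \frac{471886}{193897} + \frac{264 - 134}{\left(-10\right) \left(-77\right)} = \left(-471886\right) \frac{1}{193897} + \frac{130}{770} = - \frac{471886}{193897} + 130 \cdot \frac{1}{770} = - \frac{471886}{193897} + \frac{13}{77} = - \frac{3074051}{1357279}$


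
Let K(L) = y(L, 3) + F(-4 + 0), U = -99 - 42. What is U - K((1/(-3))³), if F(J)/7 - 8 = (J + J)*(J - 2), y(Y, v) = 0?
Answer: -533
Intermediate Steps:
F(J) = 56 + 14*J*(-2 + J) (F(J) = 56 + 7*((J + J)*(J - 2)) = 56 + 7*((2*J)*(-2 + J)) = 56 + 7*(2*J*(-2 + J)) = 56 + 14*J*(-2 + J))
U = -141
K(L) = 392 (K(L) = 0 + (56 - 28*(-4 + 0) + 14*(-4 + 0)²) = 0 + (56 - 28*(-4) + 14*(-4)²) = 0 + (56 + 112 + 14*16) = 0 + (56 + 112 + 224) = 0 + 392 = 392)
U - K((1/(-3))³) = -141 - 1*392 = -141 - 392 = -533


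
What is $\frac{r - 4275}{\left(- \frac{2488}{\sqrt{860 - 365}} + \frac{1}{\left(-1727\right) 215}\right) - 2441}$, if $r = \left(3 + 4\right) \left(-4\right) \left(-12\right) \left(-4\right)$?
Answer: $\frac{8509438830428096715}{3688903009403133202} - \frac{26282675737397970 \sqrt{55}}{1844451504701566601} \approx 2.2011$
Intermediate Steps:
$r = -1344$ ($r = 7 \left(-4\right) \left(-12\right) \left(-4\right) = \left(-28\right) \left(-12\right) \left(-4\right) = 336 \left(-4\right) = -1344$)
$\frac{r - 4275}{\left(- \frac{2488}{\sqrt{860 - 365}} + \frac{1}{\left(-1727\right) 215}\right) - 2441} = \frac{-1344 - 4275}{\left(- \frac{2488}{\sqrt{860 - 365}} + \frac{1}{\left(-1727\right) 215}\right) - 2441} = - \frac{5619}{\left(- \frac{2488}{\sqrt{495}} - \frac{1}{371305}\right) - 2441} = - \frac{5619}{\left(- \frac{2488}{3 \sqrt{55}} - \frac{1}{371305}\right) - 2441} = - \frac{5619}{\left(- 2488 \frac{\sqrt{55}}{165} - \frac{1}{371305}\right) - 2441} = - \frac{5619}{\left(- \frac{2488 \sqrt{55}}{165} - \frac{1}{371305}\right) - 2441} = - \frac{5619}{\left(- \frac{1}{371305} - \frac{2488 \sqrt{55}}{165}\right) - 2441} = - \frac{5619}{- \frac{906355506}{371305} - \frac{2488 \sqrt{55}}{165}}$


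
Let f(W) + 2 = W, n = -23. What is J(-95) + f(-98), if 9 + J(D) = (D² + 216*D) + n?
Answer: -11627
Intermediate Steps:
J(D) = -32 + D² + 216*D (J(D) = -9 + ((D² + 216*D) - 23) = -9 + (-23 + D² + 216*D) = -32 + D² + 216*D)
f(W) = -2 + W
J(-95) + f(-98) = (-32 + (-95)² + 216*(-95)) + (-2 - 98) = (-32 + 9025 - 20520) - 100 = -11527 - 100 = -11627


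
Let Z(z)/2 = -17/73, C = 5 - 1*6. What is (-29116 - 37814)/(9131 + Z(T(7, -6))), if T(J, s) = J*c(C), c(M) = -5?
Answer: -4885890/666529 ≈ -7.3303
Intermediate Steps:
C = -1 (C = 5 - 6 = -1)
T(J, s) = -5*J (T(J, s) = J*(-5) = -5*J)
Z(z) = -34/73 (Z(z) = 2*(-17/73) = -34/73)
(-29116 - 37814)/(9131 + Z(T(7, -6))) = (-29116 - 37814)/(9131 - 34/73) = -66930/666529/73 = -66930*73/666529 = -4885890/666529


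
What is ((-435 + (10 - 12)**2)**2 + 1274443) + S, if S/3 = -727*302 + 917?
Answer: 804293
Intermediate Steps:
S = -655911 (S = 3*(-727*302 + 917) = 3*(-219554 + 917) = 3*(-218637) = -655911)
((-435 + (10 - 12)**2)**2 + 1274443) + S = ((-435 + (10 - 12)**2)**2 + 1274443) - 655911 = ((-435 + (-2)**2)**2 + 1274443) - 655911 = ((-435 + 4)**2 + 1274443) - 655911 = ((-431)**2 + 1274443) - 655911 = (185761 + 1274443) - 655911 = 1460204 - 655911 = 804293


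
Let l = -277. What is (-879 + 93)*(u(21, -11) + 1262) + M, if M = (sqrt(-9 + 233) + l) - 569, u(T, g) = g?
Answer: -984132 + 4*sqrt(14) ≈ -9.8412e+5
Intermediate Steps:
M = -846 + 4*sqrt(14) (M = (sqrt(-9 + 233) - 277) - 569 = (sqrt(224) - 277) - 569 = (4*sqrt(14) - 277) - 569 = (-277 + 4*sqrt(14)) - 569 = -846 + 4*sqrt(14) ≈ -831.03)
(-879 + 93)*(u(21, -11) + 1262) + M = (-879 + 93)*(-11 + 1262) + (-846 + 4*sqrt(14)) = -786*1251 + (-846 + 4*sqrt(14)) = -983286 + (-846 + 4*sqrt(14)) = -984132 + 4*sqrt(14)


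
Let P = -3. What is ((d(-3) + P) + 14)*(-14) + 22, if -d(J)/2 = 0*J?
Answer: -132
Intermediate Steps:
d(J) = 0 (d(J) = -0*J = -2*0 = 0)
((d(-3) + P) + 14)*(-14) + 22 = ((0 - 3) + 14)*(-14) + 22 = (-3 + 14)*(-14) + 22 = 11*(-14) + 22 = -154 + 22 = -132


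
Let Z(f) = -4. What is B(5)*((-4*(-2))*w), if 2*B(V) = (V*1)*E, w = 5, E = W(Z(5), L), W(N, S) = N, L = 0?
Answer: -400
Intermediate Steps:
E = -4
B(V) = -2*V (B(V) = ((V*1)*(-4))/2 = (V*(-4))/2 = (-4*V)/2 = -2*V)
B(5)*((-4*(-2))*w) = (-2*5)*(-4*(-2)*5) = -80*5 = -10*40 = -400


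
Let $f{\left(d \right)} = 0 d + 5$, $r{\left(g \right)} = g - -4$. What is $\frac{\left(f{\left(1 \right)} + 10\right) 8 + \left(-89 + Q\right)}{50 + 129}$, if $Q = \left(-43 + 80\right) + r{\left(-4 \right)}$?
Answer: $\frac{68}{179} \approx 0.37989$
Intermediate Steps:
$r{\left(g \right)} = 4 + g$ ($r{\left(g \right)} = g + 4 = 4 + g$)
$Q = 37$ ($Q = \left(-43 + 80\right) + \left(4 - 4\right) = 37 + 0 = 37$)
$f{\left(d \right)} = 5$ ($f{\left(d \right)} = 0 + 5 = 5$)
$\frac{\left(f{\left(1 \right)} + 10\right) 8 + \left(-89 + Q\right)}{50 + 129} = \frac{\left(5 + 10\right) 8 + \left(-89 + 37\right)}{50 + 129} = \frac{15 \cdot 8 - 52}{179} = \left(120 - 52\right) \frac{1}{179} = 68 \cdot \frac{1}{179} = \frac{68}{179}$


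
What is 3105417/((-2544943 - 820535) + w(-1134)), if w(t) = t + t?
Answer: -1035139/1122582 ≈ -0.92211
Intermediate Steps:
w(t) = 2*t
3105417/((-2544943 - 820535) + w(-1134)) = 3105417/((-2544943 - 820535) + 2*(-1134)) = 3105417/(-3365478 - 2268) = 3105417/(-3367746) = 3105417*(-1/3367746) = -1035139/1122582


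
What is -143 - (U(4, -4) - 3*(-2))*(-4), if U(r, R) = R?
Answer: -135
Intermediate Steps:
-143 - (U(4, -4) - 3*(-2))*(-4) = -143 - (-4 - 3*(-2))*(-4) = -143 - (-4 + 6)*(-4) = -143 - 2*(-4) = -143 - 1*(-8) = -143 + 8 = -135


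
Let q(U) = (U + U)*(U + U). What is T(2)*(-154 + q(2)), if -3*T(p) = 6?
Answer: 276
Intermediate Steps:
q(U) = 4*U² (q(U) = (2*U)*(2*U) = 4*U²)
T(p) = -2 (T(p) = -⅓*6 = -2)
T(2)*(-154 + q(2)) = -2*(-154 + 4*2²) = -2*(-154 + 4*4) = -2*(-154 + 16) = -2*(-138) = 276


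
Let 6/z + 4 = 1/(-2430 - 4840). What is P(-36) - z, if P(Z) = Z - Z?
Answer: 43620/29081 ≈ 1.4999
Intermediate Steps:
P(Z) = 0
z = -43620/29081 (z = 6/(-4 + 1/(-2430 - 4840)) = 6/(-4 + 1/(-7270)) = 6/(-4 - 1/7270) = 6/(-29081/7270) = 6*(-7270/29081) = -43620/29081 ≈ -1.4999)
P(-36) - z = 0 - 1*(-43620/29081) = 0 + 43620/29081 = 43620/29081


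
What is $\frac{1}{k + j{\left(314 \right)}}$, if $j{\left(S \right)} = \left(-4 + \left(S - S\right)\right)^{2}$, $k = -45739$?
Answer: $- \frac{1}{45723} \approx -2.1871 \cdot 10^{-5}$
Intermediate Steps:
$j{\left(S \right)} = 16$ ($j{\left(S \right)} = \left(-4 + 0\right)^{2} = \left(-4\right)^{2} = 16$)
$\frac{1}{k + j{\left(314 \right)}} = \frac{1}{-45739 + 16} = \frac{1}{-45723} = - \frac{1}{45723}$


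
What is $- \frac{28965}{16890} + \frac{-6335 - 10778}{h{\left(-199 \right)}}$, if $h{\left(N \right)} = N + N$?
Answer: $\frac{4625175}{112037} \approx 41.283$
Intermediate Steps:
$h{\left(N \right)} = 2 N$
$- \frac{28965}{16890} + \frac{-6335 - 10778}{h{\left(-199 \right)}} = - \frac{28965}{16890} + \frac{-6335 - 10778}{2 \left(-199\right)} = \left(-28965\right) \frac{1}{16890} + \frac{-6335 - 10778}{-398} = - \frac{1931}{1126} - - \frac{17113}{398} = - \frac{1931}{1126} + \frac{17113}{398} = \frac{4625175}{112037}$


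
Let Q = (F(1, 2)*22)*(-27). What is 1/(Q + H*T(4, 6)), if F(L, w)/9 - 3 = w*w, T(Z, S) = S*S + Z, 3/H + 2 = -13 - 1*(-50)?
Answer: -7/261930 ≈ -2.6725e-5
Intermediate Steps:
H = 3/35 (H = 3/(-2 + (-13 - 1*(-50))) = 3/(-2 + (-13 + 50)) = 3/(-2 + 37) = 3/35 ≈ 0.085714)
T(Z, S) = Z + S**2 (T(Z, S) = S**2 + Z = Z + S**2)
F(L, w) = 27 + 9*w**2 (F(L, w) = 27 + 9*(w*w) = 27 + 9*w**2)
Q = -37422 (Q = ((27 + 9*2**2)*22)*(-27) = ((27 + 9*4)*22)*(-27) = ((27 + 36)*22)*(-27) = (63*22)*(-27) = 1386*(-27) = -37422)
1/(Q + H*T(4, 6)) = 1/(-37422 + 3*(4 + 6**2)/35) = 1/(-37422 + 3*(4 + 36)/35) = 1/(-37422 + (3/35)*40) = 1/(-37422 + 24/7) = 1/(-261930/7) = -7/261930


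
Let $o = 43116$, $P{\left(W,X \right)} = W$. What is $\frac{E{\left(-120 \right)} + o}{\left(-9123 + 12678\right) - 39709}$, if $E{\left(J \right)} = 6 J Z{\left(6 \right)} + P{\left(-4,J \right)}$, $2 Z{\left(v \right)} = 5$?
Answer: $- \frac{20656}{18077} \approx -1.1427$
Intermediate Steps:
$Z{\left(v \right)} = \frac{5}{2}$ ($Z{\left(v \right)} = \frac{1}{2} \cdot 5 = \frac{5}{2}$)
$E{\left(J \right)} = -4 + 15 J$ ($E{\left(J \right)} = 6 J \frac{5}{2} - 4 = 15 J - 4 = -4 + 15 J$)
$\frac{E{\left(-120 \right)} + o}{\left(-9123 + 12678\right) - 39709} = \frac{\left(-4 + 15 \left(-120\right)\right) + 43116}{\left(-9123 + 12678\right) - 39709} = \frac{\left(-4 - 1800\right) + 43116}{3555 - 39709} = \frac{-1804 + 43116}{-36154} = 41312 \left(- \frac{1}{36154}\right) = - \frac{20656}{18077}$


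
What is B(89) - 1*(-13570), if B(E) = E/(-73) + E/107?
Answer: 105992244/7811 ≈ 13570.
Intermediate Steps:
B(E) = -34*E/7811 (B(E) = E*(-1/73) + E*(1/107) = -E/73 + E/107 = -34*E/7811)
B(89) - 1*(-13570) = -34/7811*89 - 1*(-13570) = -3026/7811 + 13570 = 105992244/7811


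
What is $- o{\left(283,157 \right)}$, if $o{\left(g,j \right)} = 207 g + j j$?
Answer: $-83230$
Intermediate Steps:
$o{\left(g,j \right)} = j^{2} + 207 g$ ($o{\left(g,j \right)} = 207 g + j^{2} = j^{2} + 207 g$)
$- o{\left(283,157 \right)} = - (157^{2} + 207 \cdot 283) = - (24649 + 58581) = \left(-1\right) 83230 = -83230$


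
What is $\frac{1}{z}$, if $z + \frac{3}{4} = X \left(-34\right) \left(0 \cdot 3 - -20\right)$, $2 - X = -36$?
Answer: $- \frac{4}{103363} \approx -3.8699 \cdot 10^{-5}$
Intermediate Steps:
$X = 38$ ($X = 2 - -36 = 2 + 36 = 38$)
$z = - \frac{103363}{4}$ ($z = - \frac{3}{4} + 38 \left(-34\right) \left(0 \cdot 3 - -20\right) = - \frac{3}{4} - 1292 \left(0 + 20\right) = - \frac{3}{4} - 25840 = - \frac{103363}{4} \approx -25841.0$)
$\frac{1}{z} = \frac{1}{- \frac{103363}{4}} = - \frac{4}{103363}$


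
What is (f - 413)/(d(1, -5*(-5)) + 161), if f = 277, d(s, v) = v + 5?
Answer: -136/191 ≈ -0.71204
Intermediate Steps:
d(s, v) = 5 + v
(f - 413)/(d(1, -5*(-5)) + 161) = (277 - 413)/((5 - 5*(-5)) + 161) = -136/((5 + 25) + 161) = -136/(30 + 161) = -136/191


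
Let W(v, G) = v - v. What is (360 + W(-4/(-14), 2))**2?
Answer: 129600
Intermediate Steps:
W(v, G) = 0
(360 + W(-4/(-14), 2))**2 = (360 + 0)**2 = 360**2 = 129600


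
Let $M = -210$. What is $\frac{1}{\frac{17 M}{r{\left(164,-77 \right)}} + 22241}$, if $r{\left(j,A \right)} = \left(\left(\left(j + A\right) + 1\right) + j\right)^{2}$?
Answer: $\frac{1512}{33628307} \approx 4.4962 \cdot 10^{-5}$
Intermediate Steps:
$r{\left(j,A \right)} = \left(1 + A + 2 j\right)^{2}$ ($r{\left(j,A \right)} = \left(\left(\left(A + j\right) + 1\right) + j\right)^{2} = \left(\left(1 + A + j\right) + j\right)^{2} = \left(1 + A + 2 j\right)^{2}$)
$\frac{1}{\frac{17 M}{r{\left(164,-77 \right)}} + 22241} = \frac{1}{\frac{17 \left(-210\right)}{\left(1 - 77 + 2 \cdot 164\right)^{2}} + 22241} = \frac{1}{- \frac{3570}{\left(1 - 77 + 328\right)^{2}} + 22241} = \frac{1}{- \frac{3570}{252^{2}} + 22241} = \frac{1}{- \frac{3570}{63504} + 22241} = \frac{1}{\left(-3570\right) \frac{1}{63504} + 22241} = \frac{1}{- \frac{85}{1512} + 22241} = \frac{1}{\frac{33628307}{1512}} = \frac{1512}{33628307}$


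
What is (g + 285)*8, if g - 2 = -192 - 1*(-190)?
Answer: 2280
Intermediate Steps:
g = 0 (g = 2 + (-192 - 1*(-190)) = 2 + (-192 + 190) = 2 - 2 = 0)
(g + 285)*8 = (0 + 285)*8 = 285*8 = 2280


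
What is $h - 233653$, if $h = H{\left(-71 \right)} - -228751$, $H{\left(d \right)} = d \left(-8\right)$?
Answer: $-4334$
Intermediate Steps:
$H{\left(d \right)} = - 8 d$
$h = 229319$ ($h = \left(-8\right) \left(-71\right) - -228751 = 568 + 228751 = 229319$)
$h - 233653 = 229319 - 233653 = -4334$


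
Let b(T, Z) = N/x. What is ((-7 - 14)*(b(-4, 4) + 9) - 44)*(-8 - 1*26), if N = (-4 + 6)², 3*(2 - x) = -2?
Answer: 8993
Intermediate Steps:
x = 8/3 (x = 2 - ⅓*(-2) = 2 + ⅔ = 8/3 ≈ 2.6667)
N = 4 (N = 2² = 4)
b(T, Z) = 3/2 (b(T, Z) = 4/(8/3) = 4*(3/8) = 3/2)
((-7 - 14)*(b(-4, 4) + 9) - 44)*(-8 - 1*26) = ((-7 - 14)*(3/2 + 9) - 44)*(-8 - 1*26) = (-21*21/2 - 44)*(-8 - 26) = (-441/2 - 44)*(-34) = -529/2*(-34) = 8993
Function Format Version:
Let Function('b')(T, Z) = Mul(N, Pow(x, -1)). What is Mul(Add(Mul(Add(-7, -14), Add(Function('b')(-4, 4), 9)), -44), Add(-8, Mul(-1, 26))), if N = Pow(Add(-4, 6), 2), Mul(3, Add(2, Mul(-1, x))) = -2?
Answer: 8993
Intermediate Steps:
x = Rational(8, 3) (x = Add(2, Mul(Rational(-1, 3), -2)) = Add(2, Rational(2, 3)) = Rational(8, 3) ≈ 2.6667)
N = 4 (N = Pow(2, 2) = 4)
Function('b')(T, Z) = Rational(3, 2) (Function('b')(T, Z) = Mul(4, Pow(Rational(8, 3), -1)) = Mul(4, Rational(3, 8)) = Rational(3, 2))
Mul(Add(Mul(Add(-7, -14), Add(Function('b')(-4, 4), 9)), -44), Add(-8, Mul(-1, 26))) = Mul(Add(Mul(Add(-7, -14), Add(Rational(3, 2), 9)), -44), Add(-8, Mul(-1, 26))) = Mul(Add(Mul(-21, Rational(21, 2)), -44), Add(-8, -26)) = Mul(Add(Rational(-441, 2), -44), -34) = Mul(Rational(-529, 2), -34) = 8993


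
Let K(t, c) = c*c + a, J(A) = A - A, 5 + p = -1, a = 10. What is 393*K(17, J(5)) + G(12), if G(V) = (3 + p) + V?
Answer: 3939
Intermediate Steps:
p = -6 (p = -5 - 1 = -6)
J(A) = 0
G(V) = -3 + V (G(V) = (3 - 6) + V = -3 + V)
K(t, c) = 10 + c² (K(t, c) = c*c + 10 = c² + 10 = 10 + c²)
393*K(17, J(5)) + G(12) = 393*(10 + 0²) + (-3 + 12) = 393*(10 + 0) + 9 = 393*10 + 9 = 3930 + 9 = 3939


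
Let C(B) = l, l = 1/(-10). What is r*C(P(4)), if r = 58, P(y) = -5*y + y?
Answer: -29/5 ≈ -5.8000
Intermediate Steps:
l = -⅒ ≈ -0.10000
P(y) = -4*y
C(B) = -⅒
r*C(P(4)) = 58*(-⅒) = -29/5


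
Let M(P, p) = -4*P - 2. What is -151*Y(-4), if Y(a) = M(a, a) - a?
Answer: -2718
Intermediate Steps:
M(P, p) = -2 - 4*P
Y(a) = -2 - 5*a (Y(a) = (-2 - 4*a) - a = -2 - 5*a)
-151*Y(-4) = -151*(-2 - 5*(-4)) = -151*(-2 + 20) = -151*18 = -2718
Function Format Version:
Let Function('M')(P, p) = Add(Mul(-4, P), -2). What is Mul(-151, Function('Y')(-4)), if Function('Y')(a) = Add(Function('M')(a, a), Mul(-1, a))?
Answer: -2718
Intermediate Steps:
Function('M')(P, p) = Add(-2, Mul(-4, P))
Function('Y')(a) = Add(-2, Mul(-5, a)) (Function('Y')(a) = Add(Add(-2, Mul(-4, a)), Mul(-1, a)) = Add(-2, Mul(-5, a)))
Mul(-151, Function('Y')(-4)) = Mul(-151, Add(-2, Mul(-5, -4))) = Mul(-151, Add(-2, 20)) = Mul(-151, 18) = -2718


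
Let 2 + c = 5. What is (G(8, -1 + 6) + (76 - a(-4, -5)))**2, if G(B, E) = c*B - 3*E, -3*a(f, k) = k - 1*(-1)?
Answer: 63001/9 ≈ 7000.1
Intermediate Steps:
c = 3 (c = -2 + 5 = 3)
a(f, k) = -1/3 - k/3 (a(f, k) = -(k - 1*(-1))/3 = -(k + 1)/3 = -(1 + k)/3 = -1/3 - k/3)
G(B, E) = -3*E + 3*B (G(B, E) = 3*B - 3*E = -3*E + 3*B)
(G(8, -1 + 6) + (76 - a(-4, -5)))**2 = ((-3*(-1 + 6) + 3*8) + (76 - (-1/3 - 1/3*(-5))))**2 = ((-3*5 + 24) + (76 - (-1/3 + 5/3)))**2 = ((-15 + 24) + (76 - 1*4/3))**2 = (9 + (76 - 4/3))**2 = (9 + 224/3)**2 = (251/3)**2 = 63001/9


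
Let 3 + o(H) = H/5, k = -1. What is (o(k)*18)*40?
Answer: -2304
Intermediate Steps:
o(H) = -3 + H/5
(o(k)*18)*40 = ((-3 + (1/5)*(-1))*18)*40 = ((-3 - 1/5)*18)*40 = -16/5*18*40 = -288/5*40 = -2304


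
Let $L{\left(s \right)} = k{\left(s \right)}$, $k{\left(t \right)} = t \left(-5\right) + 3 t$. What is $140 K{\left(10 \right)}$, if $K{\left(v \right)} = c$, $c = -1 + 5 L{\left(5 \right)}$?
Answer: $-7140$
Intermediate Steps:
$k{\left(t \right)} = - 2 t$ ($k{\left(t \right)} = - 5 t + 3 t = - 2 t$)
$L{\left(s \right)} = - 2 s$
$c = -51$ ($c = -1 + 5 \left(\left(-2\right) 5\right) = -1 + 5 \left(-10\right) = -1 - 50 = -51$)
$K{\left(v \right)} = -51$
$140 K{\left(10 \right)} = 140 \left(-51\right) = -7140$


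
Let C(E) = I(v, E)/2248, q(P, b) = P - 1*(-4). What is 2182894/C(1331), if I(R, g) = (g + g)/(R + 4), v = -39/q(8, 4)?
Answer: 1840179642/1331 ≈ 1.3826e+6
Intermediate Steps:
q(P, b) = 4 + P (q(P, b) = P + 4 = 4 + P)
v = -13/4 (v = -39/(4 + 8) = -39/12 = -39*1/12 = -13/4 ≈ -3.2500)
I(R, g) = 2*g/(4 + R) (I(R, g) = (2*g)/(4 + R) = 2*g/(4 + R))
C(E) = E/843 (C(E) = (2*E/(4 - 13/4))/2248 = (2*E/(¾))*(1/2248) = (2*E*(4/3))*(1/2248) = (8*E/3)*(1/2248) = E/843)
2182894/C(1331) = 2182894/(((1/843)*1331)) = 2182894/(1331/843) = 2182894*(843/1331) = 1840179642/1331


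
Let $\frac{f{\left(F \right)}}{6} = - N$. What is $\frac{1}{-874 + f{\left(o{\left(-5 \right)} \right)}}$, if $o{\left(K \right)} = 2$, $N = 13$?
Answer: $- \frac{1}{952} \approx -0.0010504$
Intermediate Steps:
$f{\left(F \right)} = -78$ ($f{\left(F \right)} = 6 \left(\left(-1\right) 13\right) = 6 \left(-13\right) = -78$)
$\frac{1}{-874 + f{\left(o{\left(-5 \right)} \right)}} = \frac{1}{-874 - 78} = \frac{1}{-952} = - \frac{1}{952}$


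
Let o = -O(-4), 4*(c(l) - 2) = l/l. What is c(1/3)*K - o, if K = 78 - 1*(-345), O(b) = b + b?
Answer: 3775/4 ≈ 943.75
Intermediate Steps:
O(b) = 2*b
c(l) = 9/4 (c(l) = 2 + (l/l)/4 = 2 + (¼)*1 = 2 + ¼ = 9/4)
K = 423 (K = 78 + 345 = 423)
o = 8 (o = -2*(-4) = -1*(-8) = 8)
c(1/3)*K - o = (9/4)*423 - 1*8 = 3807/4 - 8 = 3775/4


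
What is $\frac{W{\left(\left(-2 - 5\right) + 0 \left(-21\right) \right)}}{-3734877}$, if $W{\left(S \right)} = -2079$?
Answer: $\frac{693}{1244959} \approx 0.00055664$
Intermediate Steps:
$\frac{W{\left(\left(-2 - 5\right) + 0 \left(-21\right) \right)}}{-3734877} = - \frac{2079}{-3734877} = \left(-2079\right) \left(- \frac{1}{3734877}\right) = \frac{693}{1244959}$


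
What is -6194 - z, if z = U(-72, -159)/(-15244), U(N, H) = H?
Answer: -94421495/15244 ≈ -6194.0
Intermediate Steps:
z = 159/15244 (z = -159/(-15244) = -159*(-1/15244) = 159/15244 ≈ 0.010430)
-6194 - z = -6194 - 1*159/15244 = -6194 - 159/15244 = -94421495/15244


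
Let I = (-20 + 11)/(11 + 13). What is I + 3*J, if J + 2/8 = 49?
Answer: 1167/8 ≈ 145.88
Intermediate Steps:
J = 195/4 (J = -¼ + 49 = 195/4 ≈ 48.750)
I = -3/8 (I = -9/24 = -9*1/24 = -3/8 ≈ -0.37500)
I + 3*J = -3/8 + 3*(195/4) = -3/8 + 585/4 = 1167/8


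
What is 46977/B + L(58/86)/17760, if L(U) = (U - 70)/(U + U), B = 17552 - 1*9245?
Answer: 5373922777/950763840 ≈ 5.6522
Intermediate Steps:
B = 8307 (B = 17552 - 9245 = 8307)
L(U) = (-70 + U)/(2*U) (L(U) = (-70 + U)/((2*U)) = (-70 + U)*(1/(2*U)) = (-70 + U)/(2*U))
46977/B + L(58/86)/17760 = 46977/8307 + ((-70 + 58/86)/(2*((58/86))))/17760 = 46977*(1/8307) + ((-70 + 58*(1/86))/(2*((58*(1/86)))))*(1/17760) = 15659/2769 + ((-70 + 29/43)/(2*(29/43)))*(1/17760) = 15659/2769 + ((½)*(43/29)*(-2981/43))*(1/17760) = 15659/2769 - 2981/58*1/17760 = 15659/2769 - 2981/1030080 = 5373922777/950763840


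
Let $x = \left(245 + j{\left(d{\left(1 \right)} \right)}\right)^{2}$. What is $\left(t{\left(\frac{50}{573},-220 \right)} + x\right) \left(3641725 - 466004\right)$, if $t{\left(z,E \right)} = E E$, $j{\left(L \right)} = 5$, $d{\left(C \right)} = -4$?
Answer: $352187458900$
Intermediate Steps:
$t{\left(z,E \right)} = E^{2}$
$x = 62500$ ($x = \left(245 + 5\right)^{2} = 250^{2} = 62500$)
$\left(t{\left(\frac{50}{573},-220 \right)} + x\right) \left(3641725 - 466004\right) = \left(\left(-220\right)^{2} + 62500\right) \left(3641725 - 466004\right) = \left(48400 + 62500\right) 3175721 = 110900 \cdot 3175721 = 352187458900$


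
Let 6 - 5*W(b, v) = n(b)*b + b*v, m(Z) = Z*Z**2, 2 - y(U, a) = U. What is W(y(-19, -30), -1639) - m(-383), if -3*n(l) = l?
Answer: 280944007/5 ≈ 5.6189e+7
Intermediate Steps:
n(l) = -l/3
y(U, a) = 2 - U
m(Z) = Z**3
W(b, v) = 6/5 + b**2/15 - b*v/5 (W(b, v) = 6/5 - ((-b/3)*b + b*v)/5 = 6/5 - (-b**2/3 + b*v)/5 = 6/5 + (b**2/15 - b*v/5) = 6/5 + b**2/15 - b*v/5)
W(y(-19, -30), -1639) - m(-383) = (6/5 + (2 - 1*(-19))**2/15 - 1/5*(2 - 1*(-19))*(-1639)) - 1*(-383)**3 = (6/5 + (2 + 19)**2/15 - 1/5*(2 + 19)*(-1639)) - 1*(-56181887) = (6/5 + (1/15)*21**2 - 1/5*21*(-1639)) + 56181887 = (6/5 + (1/15)*441 + 34419/5) + 56181887 = (6/5 + 147/5 + 34419/5) + 56181887 = 34572/5 + 56181887 = 280944007/5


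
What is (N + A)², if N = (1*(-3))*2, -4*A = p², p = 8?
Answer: 484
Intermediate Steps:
A = -16 (A = -¼*8² = -¼*64 = -16)
N = -6 (N = -3*2 = -6)
(N + A)² = (-6 - 16)² = (-22)² = 484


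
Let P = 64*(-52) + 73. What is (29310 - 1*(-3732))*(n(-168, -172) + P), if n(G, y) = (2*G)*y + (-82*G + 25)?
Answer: 2258024196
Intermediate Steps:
P = -3255 (P = -3328 + 73 = -3255)
n(G, y) = 25 - 82*G + 2*G*y (n(G, y) = 2*G*y + (25 - 82*G) = 25 - 82*G + 2*G*y)
(29310 - 1*(-3732))*(n(-168, -172) + P) = (29310 - 1*(-3732))*((25 - 82*(-168) + 2*(-168)*(-172)) - 3255) = (29310 + 3732)*((25 + 13776 + 57792) - 3255) = 33042*(71593 - 3255) = 33042*68338 = 2258024196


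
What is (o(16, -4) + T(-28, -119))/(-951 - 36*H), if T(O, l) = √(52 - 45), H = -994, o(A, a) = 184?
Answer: 184/34833 + √7/34833 ≈ 0.0053583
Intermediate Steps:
T(O, l) = √7
(o(16, -4) + T(-28, -119))/(-951 - 36*H) = (184 + √7)/(-951 - 36*(-994)) = (184 + √7)/(-951 + 35784) = (184 + √7)/34833 = (184 + √7)*(1/34833) = 184/34833 + √7/34833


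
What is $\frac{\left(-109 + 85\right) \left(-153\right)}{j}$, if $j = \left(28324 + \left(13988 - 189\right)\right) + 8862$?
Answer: $\frac{408}{5665} \approx 0.072021$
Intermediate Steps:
$j = 50985$ ($j = \left(28324 + \left(13988 - 189\right)\right) + 8862 = \left(28324 + 13799\right) + 8862 = 42123 + 8862 = 50985$)
$\frac{\left(-109 + 85\right) \left(-153\right)}{j} = \frac{\left(-109 + 85\right) \left(-153\right)}{50985} = \left(-24\right) \left(-153\right) \frac{1}{50985} = 3672 \cdot \frac{1}{50985} = \frac{408}{5665}$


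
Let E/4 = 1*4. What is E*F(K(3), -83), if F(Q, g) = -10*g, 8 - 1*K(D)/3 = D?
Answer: 13280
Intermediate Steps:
K(D) = 24 - 3*D
E = 16 (E = 4*(1*4) = 4*4 = 16)
E*F(K(3), -83) = 16*(-10*(-83)) = 16*830 = 13280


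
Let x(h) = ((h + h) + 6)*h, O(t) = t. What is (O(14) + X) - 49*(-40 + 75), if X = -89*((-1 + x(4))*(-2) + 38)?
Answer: 4707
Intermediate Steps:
x(h) = h*(6 + 2*h) (x(h) = (2*h + 6)*h = (6 + 2*h)*h = h*(6 + 2*h))
X = 6408 (X = -89*((-1 + 2*4*(3 + 4))*(-2) + 38) = -89*((-1 + 2*4*7)*(-2) + 38) = -89*((-1 + 56)*(-2) + 38) = -89*(55*(-2) + 38) = -89*(-110 + 38) = -89*(-72) = 6408)
(O(14) + X) - 49*(-40 + 75) = (14 + 6408) - 49*(-40 + 75) = 6422 - 49*35 = 6422 - 1715 = 4707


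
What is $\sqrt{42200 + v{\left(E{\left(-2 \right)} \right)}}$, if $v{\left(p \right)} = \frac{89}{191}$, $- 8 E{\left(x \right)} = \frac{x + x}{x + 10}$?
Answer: $\frac{\sqrt{1539515199}}{191} \approx 205.43$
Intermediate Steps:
$E{\left(x \right)} = - \frac{x}{4 \left(10 + x\right)}$ ($E{\left(x \right)} = - \frac{\left(x + x\right) \frac{1}{x + 10}}{8} = - \frac{2 x \frac{1}{10 + x}}{8} = - \frac{x}{4 \left(10 + x\right)}$)
$v{\left(p \right)} = \frac{89}{191}$ ($v{\left(p \right)} = 89 \cdot \frac{1}{191} = \frac{89}{191}$)
$\sqrt{42200 + v{\left(E{\left(-2 \right)} \right)}} = \sqrt{42200 + \frac{89}{191}} = \sqrt{\frac{8060289}{191}} = \frac{\sqrt{1539515199}}{191}$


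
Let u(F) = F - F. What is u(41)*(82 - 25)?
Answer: 0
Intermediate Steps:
u(F) = 0
u(41)*(82 - 25) = 0*(82 - 25) = 0*57 = 0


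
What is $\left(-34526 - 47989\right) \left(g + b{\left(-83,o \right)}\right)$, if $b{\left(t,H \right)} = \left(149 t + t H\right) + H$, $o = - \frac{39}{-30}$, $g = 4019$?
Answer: $697631319$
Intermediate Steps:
$o = \frac{13}{10}$ ($o = \left(-39\right) \left(- \frac{1}{30}\right) = \frac{13}{10} \approx 1.3$)
$b{\left(t,H \right)} = H + 149 t + H t$ ($b{\left(t,H \right)} = \left(149 t + H t\right) + H = H + 149 t + H t$)
$\left(-34526 - 47989\right) \left(g + b{\left(-83,o \right)}\right) = \left(-34526 - 47989\right) \left(4019 + \left(\frac{13}{10} + 149 \left(-83\right) + \frac{13}{10} \left(-83\right)\right)\right) = - 82515 \left(4019 - \frac{62368}{5}\right) = \left(-82515\right) \left(- \frac{42273}{5}\right) = 697631319$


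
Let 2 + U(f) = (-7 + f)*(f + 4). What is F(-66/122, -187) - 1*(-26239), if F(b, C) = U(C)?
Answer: 61739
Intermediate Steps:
U(f) = -2 + (-7 + f)*(4 + f) (U(f) = -2 + (-7 + f)*(f + 4) = -2 + (-7 + f)*(4 + f))
F(b, C) = -30 + C**2 - 3*C
F(-66/122, -187) - 1*(-26239) = (-30 + (-187)**2 - 3*(-187)) - 1*(-26239) = (-30 + 34969 + 561) + 26239 = 35500 + 26239 = 61739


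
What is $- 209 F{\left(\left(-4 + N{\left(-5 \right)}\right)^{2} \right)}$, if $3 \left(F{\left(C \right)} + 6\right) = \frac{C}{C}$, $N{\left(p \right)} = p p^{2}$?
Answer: $\frac{3553}{3} \approx 1184.3$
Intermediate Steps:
$N{\left(p \right)} = p^{3}$
$F{\left(C \right)} = - \frac{17}{3}$ ($F{\left(C \right)} = -6 + \frac{C \frac{1}{C}}{3} = -6 + \frac{1}{3} \cdot 1 = -6 + \frac{1}{3} = - \frac{17}{3}$)
$- 209 F{\left(\left(-4 + N{\left(-5 \right)}\right)^{2} \right)} = \left(-209\right) \left(- \frac{17}{3}\right) = \frac{3553}{3}$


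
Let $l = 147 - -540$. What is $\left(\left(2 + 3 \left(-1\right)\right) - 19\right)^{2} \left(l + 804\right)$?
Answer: $596400$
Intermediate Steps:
$l = 687$ ($l = 147 + 540 = 687$)
$\left(\left(2 + 3 \left(-1\right)\right) - 19\right)^{2} \left(l + 804\right) = \left(\left(2 + 3 \left(-1\right)\right) - 19\right)^{2} \left(687 + 804\right) = \left(\left(2 - 3\right) - 19\right)^{2} \cdot 1491 = \left(-1 - 19\right)^{2} \cdot 1491 = \left(-20\right)^{2} \cdot 1491 = 400 \cdot 1491 = 596400$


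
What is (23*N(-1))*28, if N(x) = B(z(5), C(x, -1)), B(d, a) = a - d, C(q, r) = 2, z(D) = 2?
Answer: 0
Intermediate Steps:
N(x) = 0 (N(x) = 2 - 1*2 = 2 - 2 = 0)
(23*N(-1))*28 = (23*0)*28 = 0*28 = 0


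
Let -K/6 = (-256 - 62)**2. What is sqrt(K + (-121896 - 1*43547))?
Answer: I*sqrt(772187) ≈ 878.74*I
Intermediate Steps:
K = -606744 (K = -6*(-256 - 62)**2 = -6*(-318)**2 = -6*101124 = -606744)
sqrt(K + (-121896 - 1*43547)) = sqrt(-606744 + (-121896 - 1*43547)) = sqrt(-606744 + (-121896 - 43547)) = sqrt(-606744 - 165443) = sqrt(-772187) = I*sqrt(772187)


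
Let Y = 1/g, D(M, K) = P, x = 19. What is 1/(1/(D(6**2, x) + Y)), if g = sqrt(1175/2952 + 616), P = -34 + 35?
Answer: 1 + 6*sqrt(149207774)/1819607 ≈ 1.0403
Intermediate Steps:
P = 1
g = sqrt(149207774)/492 (g = sqrt(1175*(1/2952) + 616) = sqrt(1175/2952 + 616) = sqrt(1819607/2952) = sqrt(149207774)/492 ≈ 24.827)
D(M, K) = 1
Y = 6*sqrt(149207774)/1819607 (Y = 1/(sqrt(149207774)/492) = 6*sqrt(149207774)/1819607 ≈ 0.040278)
1/(1/(D(6**2, x) + Y)) = 1/(1/(1 + 6*sqrt(149207774)/1819607)) = 1 + 6*sqrt(149207774)/1819607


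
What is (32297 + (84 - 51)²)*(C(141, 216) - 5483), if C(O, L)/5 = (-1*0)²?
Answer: -183055438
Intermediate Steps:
C(O, L) = 0 (C(O, L) = 5*(-1*0)² = 5*0² = 5*0 = 0)
(32297 + (84 - 51)²)*(C(141, 216) - 5483) = (32297 + (84 - 51)²)*(0 - 5483) = (32297 + 33²)*(-5483) = (32297 + 1089)*(-5483) = 33386*(-5483) = -183055438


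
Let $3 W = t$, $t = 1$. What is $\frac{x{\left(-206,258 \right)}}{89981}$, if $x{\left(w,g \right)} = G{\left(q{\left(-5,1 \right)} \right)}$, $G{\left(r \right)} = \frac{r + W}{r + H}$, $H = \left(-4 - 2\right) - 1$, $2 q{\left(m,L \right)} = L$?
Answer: $- \frac{5}{3509259} \approx -1.4248 \cdot 10^{-6}$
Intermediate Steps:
$q{\left(m,L \right)} = \frac{L}{2}$
$H = -7$ ($H = -6 - 1 = -7$)
$W = \frac{1}{3}$ ($W = \frac{1}{3} \cdot 1 = \frac{1}{3} \approx 0.33333$)
$G{\left(r \right)} = \frac{\frac{1}{3} + r}{-7 + r}$ ($G{\left(r \right)} = \frac{r + \frac{1}{3}}{r - 7} = \frac{\frac{1}{3} + r}{-7 + r}$)
$x{\left(w,g \right)} = - \frac{5}{39}$ ($x{\left(w,g \right)} = \frac{\frac{1}{3} + \frac{1}{2} \cdot 1}{-7 + \frac{1}{2} \cdot 1} = \frac{\frac{1}{3} + \frac{1}{2}}{-7 + \frac{1}{2}} = \frac{1}{- \frac{13}{2}} \cdot \frac{5}{6} = \left(- \frac{2}{13}\right) \frac{5}{6} = - \frac{5}{39}$)
$\frac{x{\left(-206,258 \right)}}{89981} = - \frac{5}{39 \cdot 89981} = \left(- \frac{5}{39}\right) \frac{1}{89981} = - \frac{5}{3509259}$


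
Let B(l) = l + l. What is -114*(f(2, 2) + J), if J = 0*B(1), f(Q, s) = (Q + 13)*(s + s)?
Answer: -6840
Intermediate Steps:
B(l) = 2*l
f(Q, s) = 2*s*(13 + Q) (f(Q, s) = (13 + Q)*(2*s) = 2*s*(13 + Q))
J = 0 (J = 0*(2*1) = 0*2 = 0)
-114*(f(2, 2) + J) = -114*(2*2*(13 + 2) + 0) = -114*(2*2*15 + 0) = -114*(60 + 0) = -114*60 = -6840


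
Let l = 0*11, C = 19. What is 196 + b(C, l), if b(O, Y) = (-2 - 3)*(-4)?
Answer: 216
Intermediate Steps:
l = 0
b(O, Y) = 20 (b(O, Y) = -5*(-4) = 20)
196 + b(C, l) = 196 + 20 = 216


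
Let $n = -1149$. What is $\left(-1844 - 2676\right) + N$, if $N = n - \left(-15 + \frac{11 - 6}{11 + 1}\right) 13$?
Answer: $- \frac{65753}{12} \approx -5479.4$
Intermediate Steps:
$N = - \frac{11513}{12}$ ($N = -1149 - \left(-15 + \frac{11 - 6}{11 + 1}\right) 13 = -1149 - \left(-15 + \frac{5}{12}\right) 13 = -1149 - \left(- \frac{175}{12}\right) 13 = -1149 - - \frac{2275}{12} = -1149 + \frac{2275}{12} = - \frac{11513}{12} \approx -959.42$)
$\left(-1844 - 2676\right) + N = \left(-1844 - 2676\right) - \frac{11513}{12} = -4520 - \frac{11513}{12} = - \frac{65753}{12}$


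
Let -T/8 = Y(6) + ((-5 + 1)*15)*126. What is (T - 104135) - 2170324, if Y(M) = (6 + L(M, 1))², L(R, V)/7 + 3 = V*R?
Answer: -2219811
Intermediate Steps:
L(R, V) = -21 + 7*R*V (L(R, V) = -21 + 7*(V*R) = -21 + 7*(R*V) = -21 + 7*R*V)
Y(M) = (-15 + 7*M)² (Y(M) = (6 + (-21 + 7*M*1))² = (6 + (-21 + 7*M))² = (-15 + 7*M)²)
T = 54648 (T = -8*((-15 + 7*6)² + ((-5 + 1)*15)*126) = -8*((-15 + 42)² - 4*15*126) = -8*(27² - 60*126) = -8*(729 - 7560) = -8*(-6831) = 54648)
(T - 104135) - 2170324 = (54648 - 104135) - 2170324 = -49487 - 2170324 = -2219811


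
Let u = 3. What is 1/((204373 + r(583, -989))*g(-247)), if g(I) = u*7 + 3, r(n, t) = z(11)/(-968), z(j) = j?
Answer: 11/53954469 ≈ 2.0388e-7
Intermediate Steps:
r(n, t) = -1/88 (r(n, t) = 11/(-968) = 11*(-1/968) = -1/88)
g(I) = 24 (g(I) = 3*7 + 3 = 21 + 3 = 24)
1/((204373 + r(583, -989))*g(-247)) = 1/((204373 - 1/88)*24) = (1/24)/(17984823/88) = (88/17984823)*(1/24) = 11/53954469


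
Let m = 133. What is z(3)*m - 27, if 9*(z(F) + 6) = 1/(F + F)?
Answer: -44417/54 ≈ -822.54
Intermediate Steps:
z(F) = -6 + 1/(18*F) (z(F) = -6 + 1/(9*(F + F)) = -6 + 1/(9*((2*F))) = -6 + (1/(2*F))/9 = -6 + 1/(18*F))
z(3)*m - 27 = (-6 + (1/18)/3)*133 - 27 = (-6 + (1/18)*(⅓))*133 - 27 = (-6 + 1/54)*133 - 27 = -323/54*133 - 27 = -42959/54 - 27 = -44417/54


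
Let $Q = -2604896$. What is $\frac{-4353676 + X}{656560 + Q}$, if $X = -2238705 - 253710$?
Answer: $\frac{6846091}{1948336} \approx 3.5138$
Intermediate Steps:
$X = -2492415$ ($X = -2238705 - 253710 = -2492415$)
$\frac{-4353676 + X}{656560 + Q} = \frac{-4353676 - 2492415}{656560 - 2604896} = - \frac{6846091}{-1948336} = \left(-6846091\right) \left(- \frac{1}{1948336}\right) = \frac{6846091}{1948336}$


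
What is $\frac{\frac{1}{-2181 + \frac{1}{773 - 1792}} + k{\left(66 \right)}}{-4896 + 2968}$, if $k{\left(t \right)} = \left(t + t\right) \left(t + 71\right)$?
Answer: $- \frac{40190603941}{4284864320} \approx -9.3797$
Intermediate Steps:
$k{\left(t \right)} = 2 t \left(71 + t\right)$
$\frac{\frac{1}{-2181 + \frac{1}{773 - 1792}} + k{\left(66 \right)}}{-4896 + 2968} = \frac{\frac{1}{-2181 + \frac{1}{773 - 1792}} + 2 \cdot 66 \left(71 + 66\right)}{-4896 + 2968} = \frac{\frac{1}{-2181 + \frac{1}{-1019}} + 2 \cdot 66 \cdot 137}{-1928} = \left(\frac{1}{-2181 - \frac{1}{1019}} + 18084\right) \left(- \frac{1}{1928}\right) = \left(\frac{1}{- \frac{2222440}{1019}} + 18084\right) \left(- \frac{1}{1928}\right) = \left(- \frac{1019}{2222440} + 18084\right) \left(- \frac{1}{1928}\right) = \frac{40190603941}{2222440} \left(- \frac{1}{1928}\right) = - \frac{40190603941}{4284864320}$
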